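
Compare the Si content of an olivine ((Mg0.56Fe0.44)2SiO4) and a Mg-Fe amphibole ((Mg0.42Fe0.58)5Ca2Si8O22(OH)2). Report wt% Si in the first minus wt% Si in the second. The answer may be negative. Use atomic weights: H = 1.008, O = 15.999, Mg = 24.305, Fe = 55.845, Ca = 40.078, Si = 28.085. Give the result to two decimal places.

-8.19 percentage points

First mineral: 28.085 g Si in 168.446 g formula = 16.67 wt% Si.
Second mineral: 224.680 g Si in 903.819 g formula = 24.86 wt% Si.
16.67% − 24.86% gives a difference of -8.19 percentage points.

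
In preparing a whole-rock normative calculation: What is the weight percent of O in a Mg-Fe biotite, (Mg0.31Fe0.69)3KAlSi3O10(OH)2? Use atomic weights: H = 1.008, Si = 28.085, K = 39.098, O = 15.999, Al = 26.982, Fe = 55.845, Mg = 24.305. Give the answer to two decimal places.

39.79 weight percent

Formula mass = 0.93·24.305 + 2.07·55.845 + 1·39.098 + 1·26.982 + 3·28.085 + 12·15.999 + 2·1.008 = 482.542 g/mol, of which 191.988 g is O.
So O makes up 191.988/482.542 = 0.3979 of the mass, i.e. 39.79%.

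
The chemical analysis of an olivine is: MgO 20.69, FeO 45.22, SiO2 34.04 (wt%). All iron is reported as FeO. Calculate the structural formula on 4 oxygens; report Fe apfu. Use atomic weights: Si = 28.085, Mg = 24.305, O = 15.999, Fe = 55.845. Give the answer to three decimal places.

1.106 Fe apfu

20.69 wt% MgO ÷ 40.304 g/mol = 0.51335 mol, giving 0.51335 Mg and 0.51335 O.
45.22 wt% FeO ÷ 71.844 g/mol = 0.62942 mol, giving 0.62942 Fe and 0.62942 O.
34.04 wt% SiO2 ÷ 60.083 g/mol = 0.56655 mol, giving 0.56655 Si and 1.13310 O.
Oxygen sums to 2.27587; scaling by 4/2.27587 = 1.75757 puts the formula on 4 O.
Fe: 0.62942 × 1.75757 = 1.106 atoms per formula unit.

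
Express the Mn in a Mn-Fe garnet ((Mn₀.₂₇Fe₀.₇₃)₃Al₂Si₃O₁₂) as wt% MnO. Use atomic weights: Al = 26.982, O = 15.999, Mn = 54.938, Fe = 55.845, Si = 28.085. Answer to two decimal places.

Formula mass = 497.007 g/mol.
0.81 Mn → 0.8100 mol MnO per formula unit; M(MnO) = 70.937, so MnO mass = 57.459 g.
57.459/497.007 × 100 = 11.56 wt%.

11.56 wt%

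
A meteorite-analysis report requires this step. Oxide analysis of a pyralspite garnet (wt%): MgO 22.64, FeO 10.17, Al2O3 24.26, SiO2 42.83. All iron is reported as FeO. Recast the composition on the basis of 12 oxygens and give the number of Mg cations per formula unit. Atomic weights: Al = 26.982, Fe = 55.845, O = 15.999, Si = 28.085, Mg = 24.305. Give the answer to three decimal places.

2.371 Mg apfu

MgO: 22.64/40.304 = 0.56173 mol → 0.56173 mol Mg, 0.56173 mol O.
FeO: 10.17/71.844 = 0.14156 mol → 0.14156 mol Fe, 0.14156 mol O.
Al2O3: 24.26/101.961 = 0.23793 mol → 0.47586 mol Al, 0.71379 mol O.
SiO2: 42.83/60.083 = 0.71285 mol → 0.71285 mol Si, 1.42570 mol O.
Total oxygen = 2.84278 mol. Normalization factor = 12/2.84278 = 4.22122.
Mg per 12 O = 0.56173 × 4.22122 = 2.371.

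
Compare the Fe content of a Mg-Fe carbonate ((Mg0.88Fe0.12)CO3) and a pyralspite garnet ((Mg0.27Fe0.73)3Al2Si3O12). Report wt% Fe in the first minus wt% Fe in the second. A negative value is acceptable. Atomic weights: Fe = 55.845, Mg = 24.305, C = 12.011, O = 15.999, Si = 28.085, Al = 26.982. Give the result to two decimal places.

M((Mg0.88Fe0.12)CO3) = 88.098 g/mol, so wt% Fe = 6.701/88.098 × 100 = 7.61%.
M((Mg0.27Fe0.73)3Al2Si3O12) = 472.195 g/mol, so wt% Fe = 122.301/472.195 × 100 = 25.90%.
7.61 − 25.90 = -18.29 pp.

-18.29 percentage points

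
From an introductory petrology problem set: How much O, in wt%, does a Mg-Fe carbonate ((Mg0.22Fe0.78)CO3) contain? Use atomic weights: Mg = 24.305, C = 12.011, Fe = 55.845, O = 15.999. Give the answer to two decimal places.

Formula mass = 0.22*24.305 + 0.78*55.845 + 1*12.011 + 3*15.999 = 108.914 g/mol, of which 47.997 g is O.
So O makes up 47.997/108.914 = 0.4407 of the mass, i.e. 44.07%.

44.07 wt%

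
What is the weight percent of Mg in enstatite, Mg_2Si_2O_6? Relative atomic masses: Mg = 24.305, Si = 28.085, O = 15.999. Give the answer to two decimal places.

24.21 mass %

M(Mg_2Si_2O_6) = 200.774 g/mol.
Mg contributes 2 × 24.305 = 48.610 g per mole.
48.610/200.774 = 0.2421 → 24.21%.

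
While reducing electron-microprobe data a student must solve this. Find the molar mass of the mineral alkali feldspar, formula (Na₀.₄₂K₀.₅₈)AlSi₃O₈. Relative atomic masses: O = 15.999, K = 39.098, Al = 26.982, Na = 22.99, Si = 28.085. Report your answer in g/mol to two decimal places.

Na: 0.42 × 22.99 = 9.6558
K: 0.58 × 39.098 = 22.6768
Al: 1 × 26.982 = 26.9820
Si: 3 × 28.085 = 84.2550
O: 8 × 15.999 = 127.9920
Summing the contributions gives the formula mass.

271.56 g/mol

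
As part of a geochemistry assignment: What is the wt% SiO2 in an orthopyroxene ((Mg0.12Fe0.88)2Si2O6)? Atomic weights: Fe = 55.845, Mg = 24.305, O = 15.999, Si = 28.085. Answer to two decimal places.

Molar mass of (Mg0.12Fe0.88)2Si2O6 = 0.24*24.305 + 1.76*55.845 + 2*28.085 + 6*15.999 = 256.284 g/mol.
Each formula unit contains 2 Si, equivalent to 2/1 = 2.0000 mol SiO2.
M(SiO2) = 1×28.085 + 2×15.999 = 60.083 g/mol.
Mass of SiO2 per formula unit = 2.0000 × 60.083 = 120.166 g.
SiO2 wt% = 120.166 / 256.284 × 100 = 46.89%.

46.89 wt%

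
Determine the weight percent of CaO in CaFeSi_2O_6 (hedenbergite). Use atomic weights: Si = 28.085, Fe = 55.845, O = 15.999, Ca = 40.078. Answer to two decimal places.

Formula mass = 248.087 g/mol.
1 Ca → 1.0000 mol CaO per formula unit; M(CaO) = 56.077, so CaO mass = 56.077 g.
56.077/248.087 × 100 = 22.60 wt%.

22.60 wt%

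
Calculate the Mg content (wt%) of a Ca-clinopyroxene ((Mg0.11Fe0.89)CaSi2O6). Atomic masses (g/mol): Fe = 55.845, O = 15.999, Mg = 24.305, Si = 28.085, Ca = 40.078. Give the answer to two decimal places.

1.09 wt%

Formula mass = 0.11·24.305 + 0.89·55.845 + 1·40.078 + 2·28.085 + 6·15.999 = 244.618 g/mol, of which 2.674 g is Mg.
So Mg makes up 2.674/244.618 = 0.0109 of the mass, i.e. 1.09%.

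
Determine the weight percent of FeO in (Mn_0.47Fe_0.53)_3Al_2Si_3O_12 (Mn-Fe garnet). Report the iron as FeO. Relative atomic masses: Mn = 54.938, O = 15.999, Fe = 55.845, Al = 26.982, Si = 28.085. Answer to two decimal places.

23.01 wt%

M((Mn_0.47Fe_0.53)_3Al_2Si_3O_12) = 496.463 g/mol; M(FeO) = 71.844 g/mol.
Moles FeO per formula unit = 1.59 Fe ÷ 1 = 1.5900.
FeO fraction = (1.5900 × 71.844) / 496.463 = 114.232/496.463 = 0.2301.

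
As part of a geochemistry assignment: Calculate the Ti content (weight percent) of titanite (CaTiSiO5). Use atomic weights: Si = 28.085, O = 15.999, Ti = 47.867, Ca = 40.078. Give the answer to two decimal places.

Molar mass of CaTiSiO5: 1×40.078 + 1×47.867 + 1×28.085 + 5×15.999 = 196.025 g/mol.
Mass of Ti per formula unit: 1 × 47.867 = 47.867 g.
Weight fraction Ti = 47.867 / 196.025 = 0.2442.

24.42 weight percent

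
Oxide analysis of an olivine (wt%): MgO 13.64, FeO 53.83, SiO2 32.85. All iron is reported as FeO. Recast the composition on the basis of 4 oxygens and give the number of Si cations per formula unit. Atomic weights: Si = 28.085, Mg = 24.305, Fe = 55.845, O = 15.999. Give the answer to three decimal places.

MgO: 13.64/40.304 = 0.33843 mol → 0.33843 mol Mg, 0.33843 mol O.
FeO: 53.83/71.844 = 0.74926 mol → 0.74926 mol Fe, 0.74926 mol O.
SiO2: 32.85/60.083 = 0.54674 mol → 0.54674 mol Si, 1.09348 mol O.
Total oxygen = 2.18117 mol. Normalization factor = 4/2.18117 = 1.83388.
Si per 4 O = 0.54674 × 1.83388 = 1.003.

1.003 Si apfu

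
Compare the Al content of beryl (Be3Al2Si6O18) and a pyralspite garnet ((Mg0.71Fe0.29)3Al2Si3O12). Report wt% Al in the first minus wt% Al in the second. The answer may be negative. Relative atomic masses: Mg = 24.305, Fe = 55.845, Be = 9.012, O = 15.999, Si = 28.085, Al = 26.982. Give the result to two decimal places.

-2.49 percentage points

Al in Be3Al2Si6O18: molar mass 537.492 g/mol; 2×26.982 = 53.964 g → 10.04 wt%.
Al in (Mg0.71Fe0.29)3Al2Si3O12: molar mass 430.562 g/mol; 2×26.982 = 53.964 g → 12.53 wt%.
Difference = 10.04 − 12.53 = -2.49 percentage points.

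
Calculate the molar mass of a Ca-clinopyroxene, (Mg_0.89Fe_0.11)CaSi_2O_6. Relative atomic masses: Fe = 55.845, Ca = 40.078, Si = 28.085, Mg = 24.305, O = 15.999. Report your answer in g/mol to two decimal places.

M = 0.89×24.305 + 0.11×55.845 + 1×40.078 + 2×28.085 + 6×15.999

220.02 g/mol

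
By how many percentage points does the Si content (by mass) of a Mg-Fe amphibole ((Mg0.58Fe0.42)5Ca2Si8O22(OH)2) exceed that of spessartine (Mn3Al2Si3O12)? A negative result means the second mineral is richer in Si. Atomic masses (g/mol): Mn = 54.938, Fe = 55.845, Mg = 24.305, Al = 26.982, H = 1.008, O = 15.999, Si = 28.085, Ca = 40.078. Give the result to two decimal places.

M((Mg0.58Fe0.42)5Ca2Si8O22(OH)2) = 878.587 g/mol, so wt% Si = 224.680/878.587 × 100 = 25.57%.
M(Mn3Al2Si3O12) = 495.021 g/mol, so wt% Si = 84.255/495.021 × 100 = 17.02%.
25.57 − 17.02 = 8.55 pp.

8.55 percentage points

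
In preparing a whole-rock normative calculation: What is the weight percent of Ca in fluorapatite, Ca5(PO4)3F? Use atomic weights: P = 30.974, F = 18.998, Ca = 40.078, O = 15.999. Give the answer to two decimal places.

39.74 wt%

Formula mass = 5×40.078 + 3×30.974 + 12×15.999 + 1×18.998 = 504.298 g/mol, of which 200.390 g is Ca.
So Ca makes up 200.390/504.298 = 0.3974 of the mass, i.e. 39.74%.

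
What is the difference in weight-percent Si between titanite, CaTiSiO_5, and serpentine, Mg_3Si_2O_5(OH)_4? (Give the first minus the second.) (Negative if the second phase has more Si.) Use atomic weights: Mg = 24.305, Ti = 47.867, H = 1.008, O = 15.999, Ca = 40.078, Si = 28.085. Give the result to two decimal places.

-5.94 percentage points

Si in CaTiSiO_5: molar mass 196.025 g/mol; 1×28.085 = 28.085 g → 14.33 wt%.
Si in Mg_3Si_2O_5(OH)_4: molar mass 277.108 g/mol; 2×28.085 = 56.170 g → 20.27 wt%.
Difference = 14.33 − 20.27 = -5.94 percentage points.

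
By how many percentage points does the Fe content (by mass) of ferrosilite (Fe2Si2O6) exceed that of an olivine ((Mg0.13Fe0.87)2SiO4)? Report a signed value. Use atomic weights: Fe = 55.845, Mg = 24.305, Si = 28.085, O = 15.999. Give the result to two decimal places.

Fe in Fe2Si2O6: molar mass 263.854 g/mol; 2×55.845 = 111.690 g → 42.33 wt%.
Fe in (Mg0.13Fe0.87)2SiO4: molar mass 195.571 g/mol; 1.74×55.845 = 97.170 g → 49.69 wt%.
Difference = 42.33 − 49.69 = -7.36 percentage points.

-7.36 percentage points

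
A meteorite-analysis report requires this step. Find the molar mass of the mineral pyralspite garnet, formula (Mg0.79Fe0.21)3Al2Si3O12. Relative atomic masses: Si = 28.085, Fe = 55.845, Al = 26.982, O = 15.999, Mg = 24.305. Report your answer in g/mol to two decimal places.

M = 2.37×24.305 + 0.63×55.845 + 2×26.982 + 3×28.085 + 12×15.999

422.99 g/mol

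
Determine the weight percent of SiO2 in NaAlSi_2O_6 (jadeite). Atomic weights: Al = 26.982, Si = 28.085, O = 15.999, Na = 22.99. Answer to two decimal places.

59.45 wt%

Molar mass of NaAlSi_2O_6 = 1*22.99 + 1*26.982 + 2*28.085 + 6*15.999 = 202.136 g/mol.
Each formula unit contains 2 Si, equivalent to 2/1 = 2.0000 mol SiO2.
M(SiO2) = 1×28.085 + 2×15.999 = 60.083 g/mol.
Mass of SiO2 per formula unit = 2.0000 × 60.083 = 120.166 g.
SiO2 wt% = 120.166 / 202.136 × 100 = 59.45%.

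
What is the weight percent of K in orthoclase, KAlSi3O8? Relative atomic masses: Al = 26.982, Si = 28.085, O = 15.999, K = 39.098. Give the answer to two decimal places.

14.05 weight percent

M(KAlSi3O8) = 278.327 g/mol.
K contributes 1 × 39.098 = 39.098 g per mole.
39.098/278.327 = 0.1405 → 14.05%.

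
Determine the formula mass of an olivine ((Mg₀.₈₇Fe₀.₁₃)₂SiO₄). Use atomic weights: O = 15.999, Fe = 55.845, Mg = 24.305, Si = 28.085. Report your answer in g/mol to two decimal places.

148.89 g/mol

The formula mass is the sum 1.74*24.305 + 0.26*55.845 + 1*28.085 + 4*15.999.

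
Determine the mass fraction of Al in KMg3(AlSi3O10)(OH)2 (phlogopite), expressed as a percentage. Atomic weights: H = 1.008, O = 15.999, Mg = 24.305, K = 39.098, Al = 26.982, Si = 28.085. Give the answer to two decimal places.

6.47 weight percent

Molar mass of KMg3(AlSi3O10)(OH)2: 1*39.098 + 3*24.305 + 1*26.982 + 3*28.085 + 12*15.999 + 2*1.008 = 417.254 g/mol.
Mass of Al per formula unit: 1 × 26.982 = 26.982 g.
Weight fraction Al = 26.982 / 417.254 = 0.0647.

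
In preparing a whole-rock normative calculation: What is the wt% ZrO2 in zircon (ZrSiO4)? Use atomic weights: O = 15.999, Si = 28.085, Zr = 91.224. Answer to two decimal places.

67.22 wt%

Molar mass of ZrSiO4 = 1·91.224 + 1·28.085 + 4·15.999 = 183.305 g/mol.
Each formula unit contains 1 Zr, equivalent to 1/1 = 1.0000 mol ZrO2.
M(ZrO2) = 1×91.224 + 2×15.999 = 123.222 g/mol.
Mass of ZrO2 per formula unit = 1.0000 × 123.222 = 123.222 g.
ZrO2 wt% = 123.222 / 183.305 × 100 = 67.22%.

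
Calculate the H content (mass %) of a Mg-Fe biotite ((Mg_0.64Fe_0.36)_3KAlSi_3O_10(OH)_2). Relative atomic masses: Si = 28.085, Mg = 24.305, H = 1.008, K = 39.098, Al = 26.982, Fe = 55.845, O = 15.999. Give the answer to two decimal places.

M((Mg_0.64Fe_0.36)_3KAlSi_3O_10(OH)_2) = 451.317 g/mol.
H contributes 2 × 1.008 = 2.016 g per mole.
2.016/451.317 = 0.0045 → 0.45%.

0.45 mass %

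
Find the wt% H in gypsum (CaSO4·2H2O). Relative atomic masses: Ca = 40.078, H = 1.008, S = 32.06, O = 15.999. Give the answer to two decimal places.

Formula mass = 1×40.078 + 1×32.06 + 6×15.999 + 4×1.008 = 172.164 g/mol, of which 4.032 g is H.
So H makes up 4.032/172.164 = 0.0234 of the mass, i.e. 2.34%.

2.34 mass %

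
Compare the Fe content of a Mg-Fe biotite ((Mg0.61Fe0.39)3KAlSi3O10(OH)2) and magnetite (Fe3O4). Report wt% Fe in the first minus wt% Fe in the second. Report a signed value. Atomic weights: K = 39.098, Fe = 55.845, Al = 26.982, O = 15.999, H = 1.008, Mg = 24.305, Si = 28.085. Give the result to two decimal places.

-57.97 percentage points

M((Mg0.61Fe0.39)3KAlSi3O10(OH)2) = 454.156 g/mol, so wt% Fe = 65.339/454.156 × 100 = 14.39%.
M(Fe3O4) = 231.531 g/mol, so wt% Fe = 167.535/231.531 × 100 = 72.36%.
14.39 − 72.36 = -57.97 pp.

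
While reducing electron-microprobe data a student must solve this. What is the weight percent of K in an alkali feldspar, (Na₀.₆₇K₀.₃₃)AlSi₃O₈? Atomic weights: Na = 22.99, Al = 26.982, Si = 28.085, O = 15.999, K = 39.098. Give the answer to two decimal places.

4.82 weight percent

Formula mass = 0.67×22.99 + 0.33×39.098 + 1×26.982 + 3×28.085 + 8×15.999 = 267.535 g/mol, of which 12.902 g is K.
So K makes up 12.902/267.535 = 0.0482 of the mass, i.e. 4.82%.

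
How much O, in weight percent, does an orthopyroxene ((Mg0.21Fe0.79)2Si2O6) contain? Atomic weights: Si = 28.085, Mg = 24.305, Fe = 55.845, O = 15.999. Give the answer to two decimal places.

M((Mg0.21Fe0.79)2Si2O6) = 250.607 g/mol.
O contributes 6 × 15.999 = 95.994 g per mole.
95.994/250.607 = 0.3830 → 38.30%.

38.30 weight percent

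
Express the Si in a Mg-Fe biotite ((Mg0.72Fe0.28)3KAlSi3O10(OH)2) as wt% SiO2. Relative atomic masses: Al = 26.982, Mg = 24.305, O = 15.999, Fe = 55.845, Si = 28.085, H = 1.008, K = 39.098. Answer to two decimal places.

Formula mass = 443.748 g/mol.
3 Si → 3.0000 mol SiO2 per formula unit; M(SiO2) = 60.083, so SiO2 mass = 180.249 g.
180.249/443.748 × 100 = 40.62 wt%.

40.62 wt%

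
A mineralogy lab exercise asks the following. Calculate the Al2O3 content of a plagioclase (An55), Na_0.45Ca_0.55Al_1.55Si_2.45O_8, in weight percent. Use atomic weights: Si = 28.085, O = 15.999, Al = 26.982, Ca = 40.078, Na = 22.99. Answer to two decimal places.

Molar mass of Na_0.45Ca_0.55Al_1.55Si_2.45O_8 = 0.45×22.99 + 0.55×40.078 + 1.55×26.982 + 2.45×28.085 + 8×15.999 = 271.011 g/mol.
Each formula unit contains 1.55 Al, equivalent to 1.55/2 = 0.7750 mol Al2O3.
M(Al2O3) = 2×26.982 + 3×15.999 = 101.961 g/mol.
Mass of Al2O3 per formula unit = 0.7750 × 101.961 = 79.020 g.
Al2O3 wt% = 79.020 / 271.011 × 100 = 29.16%.

29.16 wt%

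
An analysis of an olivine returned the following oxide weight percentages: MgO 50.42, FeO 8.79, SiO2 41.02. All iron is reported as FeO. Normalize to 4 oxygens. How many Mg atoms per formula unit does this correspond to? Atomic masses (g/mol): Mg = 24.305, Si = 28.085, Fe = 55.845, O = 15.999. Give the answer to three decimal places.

1.827 Mg apfu

MgO: 50.42/40.304 = 1.25099 mol → 1.25099 mol Mg, 1.25099 mol O.
FeO: 8.79/71.844 = 0.12235 mol → 0.12235 mol Fe, 0.12235 mol O.
SiO2: 41.02/60.083 = 0.68272 mol → 0.68272 mol Si, 1.36544 mol O.
Total oxygen = 2.73878 mol. Normalization factor = 4/2.73878 = 1.46050.
Mg per 4 O = 1.25099 × 1.46050 = 1.827.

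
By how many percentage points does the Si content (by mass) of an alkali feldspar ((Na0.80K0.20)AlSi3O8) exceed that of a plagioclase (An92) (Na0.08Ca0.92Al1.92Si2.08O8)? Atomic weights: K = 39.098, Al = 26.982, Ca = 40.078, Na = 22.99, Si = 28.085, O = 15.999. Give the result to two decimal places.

10.65 percentage points

First mineral: 84.255 g Si in 265.441 g formula = 31.74 wt% Si.
Second mineral: 58.417 g Si in 276.925 g formula = 21.09 wt% Si.
31.74% − 21.09% gives a difference of 10.65 percentage points.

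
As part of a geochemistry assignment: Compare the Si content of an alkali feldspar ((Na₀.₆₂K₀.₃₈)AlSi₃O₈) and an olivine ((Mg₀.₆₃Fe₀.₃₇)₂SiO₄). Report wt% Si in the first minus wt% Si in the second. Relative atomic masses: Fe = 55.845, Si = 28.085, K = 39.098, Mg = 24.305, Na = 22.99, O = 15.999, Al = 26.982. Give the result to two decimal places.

Si in (Na₀.₆₂K₀.₃₈)AlSi₃O₈: molar mass 268.340 g/mol; 3×28.085 = 84.255 g → 31.40 wt%.
Si in (Mg₀.₆₃Fe₀.₃₇)₂SiO₄: molar mass 164.031 g/mol; 1×28.085 = 28.085 g → 17.12 wt%.
Difference = 31.40 − 17.12 = 14.28 percentage points.

14.28 percentage points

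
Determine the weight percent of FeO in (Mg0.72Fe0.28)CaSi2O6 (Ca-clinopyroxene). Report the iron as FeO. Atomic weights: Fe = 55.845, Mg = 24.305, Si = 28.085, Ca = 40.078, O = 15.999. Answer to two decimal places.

M((Mg0.72Fe0.28)CaSi2O6) = 225.378 g/mol; M(FeO) = 71.844 g/mol.
Moles FeO per formula unit = 0.28 Fe ÷ 1 = 0.2800.
FeO fraction = (0.2800 × 71.844) / 225.378 = 20.116/225.378 = 0.0893.

8.93 wt%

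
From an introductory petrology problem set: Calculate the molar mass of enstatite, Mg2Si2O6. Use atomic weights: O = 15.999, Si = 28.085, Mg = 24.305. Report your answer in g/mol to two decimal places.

200.77 g/mol

The formula mass is the sum 2·24.305 + 2·28.085 + 6·15.999.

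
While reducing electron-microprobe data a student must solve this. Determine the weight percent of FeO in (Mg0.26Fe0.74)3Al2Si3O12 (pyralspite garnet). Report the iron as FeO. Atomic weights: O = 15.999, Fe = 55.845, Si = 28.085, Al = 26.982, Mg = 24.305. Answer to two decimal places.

33.71 wt%

Formula mass = 473.141 g/mol.
2.22 Fe → 2.2200 mol FeO per formula unit; M(FeO) = 71.844, so FeO mass = 159.494 g.
159.494/473.141 × 100 = 33.71 wt%.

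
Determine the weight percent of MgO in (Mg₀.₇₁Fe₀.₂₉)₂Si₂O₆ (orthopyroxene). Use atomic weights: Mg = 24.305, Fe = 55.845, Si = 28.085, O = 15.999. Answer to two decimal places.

26.13 wt%

Molar mass of (Mg₀.₇₁Fe₀.₂₉)₂Si₂O₆ = 1.42×24.305 + 0.58×55.845 + 2×28.085 + 6×15.999 = 219.067 g/mol.
Each formula unit contains 1.42 Mg, equivalent to 1.42/1 = 1.4200 mol MgO.
M(MgO) = 1×24.305 + 1×15.999 = 40.304 g/mol.
Mass of MgO per formula unit = 1.4200 × 40.304 = 57.232 g.
MgO wt% = 57.232 / 219.067 × 100 = 26.13%.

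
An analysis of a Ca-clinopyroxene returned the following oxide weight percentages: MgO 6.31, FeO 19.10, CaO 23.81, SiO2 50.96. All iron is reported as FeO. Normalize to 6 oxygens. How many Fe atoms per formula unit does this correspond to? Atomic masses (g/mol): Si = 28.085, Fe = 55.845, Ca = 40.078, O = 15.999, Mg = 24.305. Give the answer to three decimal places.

0.627 Fe apfu

MgO: 6.31/40.304 = 0.15656 mol → 0.15656 mol Mg, 0.15656 mol O.
FeO: 19.10/71.844 = 0.26585 mol → 0.26585 mol Fe, 0.26585 mol O.
CaO: 23.81/56.077 = 0.42459 mol → 0.42459 mol Ca, 0.42459 mol O.
SiO2: 50.96/60.083 = 0.84816 mol → 0.84816 mol Si, 1.69632 mol O.
Total oxygen = 2.54332 mol. Normalization factor = 6/2.54332 = 2.35912.
Fe per 6 O = 0.26585 × 2.35912 = 0.627.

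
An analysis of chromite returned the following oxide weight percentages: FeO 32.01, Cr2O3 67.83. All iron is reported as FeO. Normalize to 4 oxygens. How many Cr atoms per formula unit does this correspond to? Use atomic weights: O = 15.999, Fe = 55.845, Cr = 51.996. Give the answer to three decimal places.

2.001 Cr apfu

FeO (M=71.844): mol = 0.44555; Fe = 0.44555, O = 0.44555.
Cr2O3 (M=151.989): mol = 0.44628; Cr = 0.89256, O = 1.33884.
ΣO = 1.78439; factor = 4/ΣO = 2.24166.
Cr apfu = 0.89256 × 2.24166 = 2.001.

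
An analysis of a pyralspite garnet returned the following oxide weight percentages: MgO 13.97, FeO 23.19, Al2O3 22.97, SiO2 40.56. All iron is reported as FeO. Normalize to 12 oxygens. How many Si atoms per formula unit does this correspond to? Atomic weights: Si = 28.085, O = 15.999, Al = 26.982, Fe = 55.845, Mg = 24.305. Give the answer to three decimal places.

MgO (M=40.304): mol = 0.34662; Mg = 0.34662, O = 0.34662.
FeO (M=71.844): mol = 0.32278; Fe = 0.32278, O = 0.32278.
Al2O3 (M=101.961): mol = 0.22528; Al = 0.45056, O = 0.67584.
SiO2 (M=60.083): mol = 0.67507; Si = 0.67507, O = 1.35014.
ΣO = 2.69538; factor = 12/ΣO = 4.45206.
Si apfu = 0.67507 × 4.45206 = 3.005.

3.005 Si apfu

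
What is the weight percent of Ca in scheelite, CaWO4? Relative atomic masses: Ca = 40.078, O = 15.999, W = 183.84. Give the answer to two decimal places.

13.92 mass %

Formula mass = 1*40.078 + 1*183.84 + 4*15.999 = 287.914 g/mol, of which 40.078 g is Ca.
So Ca makes up 40.078/287.914 = 0.1392 of the mass, i.e. 13.92%.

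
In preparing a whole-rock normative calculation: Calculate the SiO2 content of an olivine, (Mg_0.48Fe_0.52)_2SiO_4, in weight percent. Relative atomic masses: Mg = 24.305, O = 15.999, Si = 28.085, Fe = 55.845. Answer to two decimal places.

34.63 wt%

Formula mass = 173.493 g/mol.
1 Si → 1.0000 mol SiO2 per formula unit; M(SiO2) = 60.083, so SiO2 mass = 60.083 g.
60.083/173.493 × 100 = 34.63 wt%.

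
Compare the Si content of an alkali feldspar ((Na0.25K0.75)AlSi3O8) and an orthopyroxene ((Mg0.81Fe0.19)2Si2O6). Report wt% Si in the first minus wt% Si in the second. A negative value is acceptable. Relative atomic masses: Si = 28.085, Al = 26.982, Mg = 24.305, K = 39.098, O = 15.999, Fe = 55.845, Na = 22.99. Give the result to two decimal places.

4.32 percentage points

First mineral: 84.255 g Si in 274.300 g formula = 30.72 wt% Si.
Second mineral: 56.170 g Si in 212.759 g formula = 26.40 wt% Si.
30.72% − 26.40% gives a difference of 4.32 percentage points.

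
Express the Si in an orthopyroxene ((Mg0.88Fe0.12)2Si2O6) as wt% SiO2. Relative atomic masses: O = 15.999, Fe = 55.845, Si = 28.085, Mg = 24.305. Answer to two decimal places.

Molar mass of (Mg0.88Fe0.12)2Si2O6 = 1.76×24.305 + 0.24×55.845 + 2×28.085 + 6×15.999 = 208.344 g/mol.
Each formula unit contains 2 Si, equivalent to 2/1 = 2.0000 mol SiO2.
M(SiO2) = 1×28.085 + 2×15.999 = 60.083 g/mol.
Mass of SiO2 per formula unit = 2.0000 × 60.083 = 120.166 g.
SiO2 wt% = 120.166 / 208.344 × 100 = 57.68%.

57.68 wt%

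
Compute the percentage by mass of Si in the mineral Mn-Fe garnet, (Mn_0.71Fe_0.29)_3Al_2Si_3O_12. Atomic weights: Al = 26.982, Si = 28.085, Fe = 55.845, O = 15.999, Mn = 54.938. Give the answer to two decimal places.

16.99 wt%

Molar mass of (Mn_0.71Fe_0.29)_3Al_2Si_3O_12: 2.13*54.938 + 0.87*55.845 + 2*26.982 + 3*28.085 + 12*15.999 = 495.810 g/mol.
Mass of Si per formula unit: 3 × 28.085 = 84.255 g.
Weight fraction Si = 84.255 / 495.810 = 0.1699.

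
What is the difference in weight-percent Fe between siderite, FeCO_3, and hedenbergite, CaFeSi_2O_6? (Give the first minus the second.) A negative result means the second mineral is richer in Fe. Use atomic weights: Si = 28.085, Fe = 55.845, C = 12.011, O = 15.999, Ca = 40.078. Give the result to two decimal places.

25.69 percentage points

Fe in FeCO_3: molar mass 115.853 g/mol; 1×55.845 = 55.845 g → 48.20 wt%.
Fe in CaFeSi_2O_6: molar mass 248.087 g/mol; 1×55.845 = 55.845 g → 22.51 wt%.
Difference = 48.20 − 22.51 = 25.69 percentage points.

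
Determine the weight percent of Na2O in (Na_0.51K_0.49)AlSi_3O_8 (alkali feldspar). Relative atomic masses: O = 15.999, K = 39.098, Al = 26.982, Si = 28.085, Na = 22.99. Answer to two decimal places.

5.85 wt%

Formula mass = 270.112 g/mol.
0.51 Na → 0.2550 mol Na2O per formula unit; M(Na2O) = 61.979, so Na2O mass = 15.805 g.
15.805/270.112 × 100 = 5.85 wt%.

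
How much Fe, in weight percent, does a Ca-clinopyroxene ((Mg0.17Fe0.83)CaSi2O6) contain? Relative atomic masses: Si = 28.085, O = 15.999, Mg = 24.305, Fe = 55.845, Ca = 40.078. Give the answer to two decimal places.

19.10 weight percent

Formula mass = 0.17·24.305 + 0.83·55.845 + 1·40.078 + 2·28.085 + 6·15.999 = 242.725 g/mol, of which 46.351 g is Fe.
So Fe makes up 46.351/242.725 = 0.1910 of the mass, i.e. 19.10%.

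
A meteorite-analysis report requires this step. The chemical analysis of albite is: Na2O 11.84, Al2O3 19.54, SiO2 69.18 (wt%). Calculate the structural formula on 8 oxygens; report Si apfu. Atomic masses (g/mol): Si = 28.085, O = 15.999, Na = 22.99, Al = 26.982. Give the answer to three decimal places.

Na2O (M=61.979): mol = 0.19103; Na = 0.38206, O = 0.19103.
Al2O3 (M=101.961): mol = 0.19164; Al = 0.38328, O = 0.57492.
SiO2 (M=60.083): mol = 1.15141; Si = 1.15141, O = 2.30282.
ΣO = 3.06877; factor = 8/ΣO = 2.60691.
Si apfu = 1.15141 × 2.60691 = 3.002.

3.002 Si apfu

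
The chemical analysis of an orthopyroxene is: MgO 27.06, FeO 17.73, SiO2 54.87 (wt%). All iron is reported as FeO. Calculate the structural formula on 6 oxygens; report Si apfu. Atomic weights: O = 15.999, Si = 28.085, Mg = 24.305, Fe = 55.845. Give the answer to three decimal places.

1.996 Si apfu

MgO (M=40.304): mol = 0.67140; Mg = 0.67140, O = 0.67140.
FeO (M=71.844): mol = 0.24678; Fe = 0.24678, O = 0.24678.
SiO2 (M=60.083): mol = 0.91324; Si = 0.91324, O = 1.82648.
ΣO = 2.74466; factor = 6/ΣO = 2.18606.
Si apfu = 0.91324 × 2.18606 = 1.996.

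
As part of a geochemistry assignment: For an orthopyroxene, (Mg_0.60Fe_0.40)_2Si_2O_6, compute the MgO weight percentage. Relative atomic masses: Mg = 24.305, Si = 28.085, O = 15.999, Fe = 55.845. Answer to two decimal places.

Molar mass of (Mg_0.60Fe_0.40)_2Si_2O_6 = 1.20×24.305 + 0.80×55.845 + 2×28.085 + 6×15.999 = 226.006 g/mol.
Each formula unit contains 1.20 Mg, equivalent to 1.20/1 = 1.2000 mol MgO.
M(MgO) = 1×24.305 + 1×15.999 = 40.304 g/mol.
Mass of MgO per formula unit = 1.2000 × 40.304 = 48.365 g.
MgO wt% = 48.365 / 226.006 × 100 = 21.40%.

21.40 wt%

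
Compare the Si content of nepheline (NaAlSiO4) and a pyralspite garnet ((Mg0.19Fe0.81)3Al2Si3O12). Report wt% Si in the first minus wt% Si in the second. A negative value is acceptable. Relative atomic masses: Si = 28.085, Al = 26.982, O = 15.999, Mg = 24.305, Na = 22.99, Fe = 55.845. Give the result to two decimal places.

M(NaAlSiO4) = 142.053 g/mol, so wt% Si = 28.085/142.053 × 100 = 19.77%.
M((Mg0.19Fe0.81)3Al2Si3O12) = 479.764 g/mol, so wt% Si = 84.255/479.764 × 100 = 17.56%.
19.77 − 17.56 = 2.21 pp.

2.21 percentage points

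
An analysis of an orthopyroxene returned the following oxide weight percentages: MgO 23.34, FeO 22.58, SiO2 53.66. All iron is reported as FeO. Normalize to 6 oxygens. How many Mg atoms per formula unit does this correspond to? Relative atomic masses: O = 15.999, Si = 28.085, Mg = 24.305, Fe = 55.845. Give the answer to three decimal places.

MgO (M=40.304): mol = 0.57910; Mg = 0.57910, O = 0.57910.
FeO (M=71.844): mol = 0.31429; Fe = 0.31429, O = 0.31429.
SiO2 (M=60.083): mol = 0.89310; Si = 0.89310, O = 1.78620.
ΣO = 2.67959; factor = 6/ΣO = 2.23915.
Mg apfu = 0.57910 × 2.23915 = 1.297.

1.297 Mg apfu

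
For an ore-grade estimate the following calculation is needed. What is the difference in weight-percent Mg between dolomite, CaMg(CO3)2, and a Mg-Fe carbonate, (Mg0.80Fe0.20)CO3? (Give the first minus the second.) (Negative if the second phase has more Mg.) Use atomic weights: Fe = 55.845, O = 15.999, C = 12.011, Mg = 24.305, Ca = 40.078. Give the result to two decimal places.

Mg in CaMg(CO3)2: molar mass 184.399 g/mol; 1×24.305 = 24.305 g → 13.18 wt%.
Mg in (Mg0.80Fe0.20)CO3: molar mass 90.621 g/mol; 0.80×24.305 = 19.444 g → 21.46 wt%.
Difference = 13.18 − 21.46 = -8.28 percentage points.

-8.28 percentage points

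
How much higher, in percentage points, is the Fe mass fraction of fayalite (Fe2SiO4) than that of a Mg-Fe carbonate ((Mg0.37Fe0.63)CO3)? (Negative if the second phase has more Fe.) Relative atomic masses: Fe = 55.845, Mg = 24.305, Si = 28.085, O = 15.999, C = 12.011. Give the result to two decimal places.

First mineral: 111.690 g Fe in 203.771 g formula = 54.81 wt% Fe.
Second mineral: 35.182 g Fe in 104.183 g formula = 33.77 wt% Fe.
54.81% − 33.77% gives a difference of 21.04 percentage points.

21.04 percentage points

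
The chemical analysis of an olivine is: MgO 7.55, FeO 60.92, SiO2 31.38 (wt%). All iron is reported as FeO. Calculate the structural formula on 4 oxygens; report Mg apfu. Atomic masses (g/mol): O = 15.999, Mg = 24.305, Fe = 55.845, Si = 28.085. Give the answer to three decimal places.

0.360 Mg apfu

MgO: 7.55/40.304 = 0.18733 mol → 0.18733 mol Mg, 0.18733 mol O.
FeO: 60.92/71.844 = 0.84795 mol → 0.84795 mol Fe, 0.84795 mol O.
SiO2: 31.38/60.083 = 0.52228 mol → 0.52228 mol Si, 1.04456 mol O.
Total oxygen = 2.07984 mol. Normalization factor = 4/2.07984 = 1.92322.
Mg per 4 O = 0.18733 × 1.92322 = 0.360.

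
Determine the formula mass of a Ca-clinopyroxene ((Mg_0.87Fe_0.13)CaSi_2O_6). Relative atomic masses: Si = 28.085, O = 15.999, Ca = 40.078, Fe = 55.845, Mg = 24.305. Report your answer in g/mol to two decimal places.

220.65 g/mol

M = 0.87×24.305 + 0.13×55.845 + 1×40.078 + 2×28.085 + 6×15.999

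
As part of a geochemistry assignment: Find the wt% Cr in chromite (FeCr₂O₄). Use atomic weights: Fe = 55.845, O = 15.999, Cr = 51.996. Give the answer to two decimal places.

46.46 mass %

Molar mass of FeCr₂O₄: 1*55.845 + 2*51.996 + 4*15.999 = 223.833 g/mol.
Mass of Cr per formula unit: 2 × 51.996 = 103.992 g.
Weight fraction Cr = 103.992 / 223.833 = 0.4646.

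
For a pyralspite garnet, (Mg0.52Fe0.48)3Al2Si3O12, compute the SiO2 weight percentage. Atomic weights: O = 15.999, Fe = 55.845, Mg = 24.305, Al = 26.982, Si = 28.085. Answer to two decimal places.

40.19 wt%

Formula mass = 448.540 g/mol.
3 Si → 3.0000 mol SiO2 per formula unit; M(SiO2) = 60.083, so SiO2 mass = 180.249 g.
180.249/448.540 × 100 = 40.19 wt%.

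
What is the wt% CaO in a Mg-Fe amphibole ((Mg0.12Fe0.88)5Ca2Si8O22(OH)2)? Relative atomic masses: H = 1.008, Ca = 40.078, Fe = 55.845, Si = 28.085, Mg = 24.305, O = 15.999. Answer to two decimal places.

11.79 wt%

Molar mass of (Mg0.12Fe0.88)5Ca2Si8O22(OH)2 = 0.60·24.305 + 4.40·55.845 + 2·40.078 + 8·28.085 + 24·15.999 + 2·1.008 = 951.129 g/mol.
Each formula unit contains 2 Ca, equivalent to 2/1 = 2.0000 mol CaO.
M(CaO) = 1×40.078 + 1×15.999 = 56.077 g/mol.
Mass of CaO per formula unit = 2.0000 × 56.077 = 112.154 g.
CaO wt% = 112.154 / 951.129 × 100 = 11.79%.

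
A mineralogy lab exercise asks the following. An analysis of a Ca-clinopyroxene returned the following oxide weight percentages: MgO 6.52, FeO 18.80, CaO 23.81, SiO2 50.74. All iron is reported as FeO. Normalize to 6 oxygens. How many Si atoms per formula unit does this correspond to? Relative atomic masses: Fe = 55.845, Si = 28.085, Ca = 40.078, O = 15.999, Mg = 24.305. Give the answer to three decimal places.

MgO (M=40.304): mol = 0.16177; Mg = 0.16177, O = 0.16177.
FeO (M=71.844): mol = 0.26168; Fe = 0.26168, O = 0.26168.
CaO (M=56.077): mol = 0.42459; Ca = 0.42459, O = 0.42459.
SiO2 (M=60.083): mol = 0.84450; Si = 0.84450, O = 1.68900.
ΣO = 2.53704; factor = 6/ΣO = 2.36496.
Si apfu = 0.84450 × 2.36496 = 1.997.

1.997 Si apfu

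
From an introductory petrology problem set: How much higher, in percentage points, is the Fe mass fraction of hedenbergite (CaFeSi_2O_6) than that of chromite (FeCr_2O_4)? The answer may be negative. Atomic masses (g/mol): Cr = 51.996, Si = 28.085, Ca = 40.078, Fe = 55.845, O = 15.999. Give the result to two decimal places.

-2.44 percentage points

M(CaFeSi_2O_6) = 248.087 g/mol, so wt% Fe = 55.845/248.087 × 100 = 22.51%.
M(FeCr_2O_4) = 223.833 g/mol, so wt% Fe = 55.845/223.833 × 100 = 24.95%.
22.51 − 24.95 = -2.44 pp.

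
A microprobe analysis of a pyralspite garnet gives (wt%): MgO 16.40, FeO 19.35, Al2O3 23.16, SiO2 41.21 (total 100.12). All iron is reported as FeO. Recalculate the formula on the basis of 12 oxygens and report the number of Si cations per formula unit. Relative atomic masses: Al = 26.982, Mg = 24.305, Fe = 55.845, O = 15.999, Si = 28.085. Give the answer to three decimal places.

3.015 Si apfu

MgO: 16.40/40.304 = 0.40691 mol → 0.40691 mol Mg, 0.40691 mol O.
FeO: 19.35/71.844 = 0.26933 mol → 0.26933 mol Fe, 0.26933 mol O.
Al2O3: 23.16/101.961 = 0.22715 mol → 0.45430 mol Al, 0.68145 mol O.
SiO2: 41.21/60.083 = 0.68588 mol → 0.68588 mol Si, 1.37176 mol O.
Total oxygen = 2.72945 mol. Normalization factor = 12/2.72945 = 4.39649.
Si per 12 O = 0.68588 × 4.39649 = 3.015.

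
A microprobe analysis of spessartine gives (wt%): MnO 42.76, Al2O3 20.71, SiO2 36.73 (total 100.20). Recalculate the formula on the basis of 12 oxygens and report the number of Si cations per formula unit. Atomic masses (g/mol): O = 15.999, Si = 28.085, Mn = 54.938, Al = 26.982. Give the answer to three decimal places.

3.013 Si apfu

42.76 wt% MnO ÷ 70.937 g/mol = 0.60279 mol, giving 0.60279 Mn and 0.60279 O.
20.71 wt% Al2O3 ÷ 101.961 g/mol = 0.20312 mol, giving 0.40624 Al and 0.60936 O.
36.73 wt% SiO2 ÷ 60.083 g/mol = 0.61132 mol, giving 0.61132 Si and 1.22264 O.
Oxygen sums to 2.43479; scaling by 12/2.43479 = 4.92856 puts the formula on 12 O.
Si: 0.61132 × 4.92856 = 3.013 atoms per formula unit.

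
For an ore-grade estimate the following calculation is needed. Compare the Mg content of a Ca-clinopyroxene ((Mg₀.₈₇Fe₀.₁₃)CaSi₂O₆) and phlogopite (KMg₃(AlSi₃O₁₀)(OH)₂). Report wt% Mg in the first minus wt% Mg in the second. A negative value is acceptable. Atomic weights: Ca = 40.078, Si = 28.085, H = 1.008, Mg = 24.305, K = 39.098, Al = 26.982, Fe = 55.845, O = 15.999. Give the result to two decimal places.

M((Mg₀.₈₇Fe₀.₁₃)CaSi₂O₆) = 220.647 g/mol, so wt% Mg = 21.145/220.647 × 100 = 9.58%.
M(KMg₃(AlSi₃O₁₀)(OH)₂) = 417.254 g/mol, so wt% Mg = 72.915/417.254 × 100 = 17.47%.
9.58 − 17.47 = -7.89 pp.

-7.89 percentage points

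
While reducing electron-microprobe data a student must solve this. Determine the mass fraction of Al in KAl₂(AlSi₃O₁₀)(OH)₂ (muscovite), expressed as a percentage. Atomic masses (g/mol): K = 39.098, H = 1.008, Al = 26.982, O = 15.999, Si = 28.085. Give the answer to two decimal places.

20.32 mass %

M(KAl₂(AlSi₃O₁₀)(OH)₂) = 398.303 g/mol.
Al contributes 3 × 26.982 = 80.946 g per mole.
80.946/398.303 = 0.2032 → 20.32%.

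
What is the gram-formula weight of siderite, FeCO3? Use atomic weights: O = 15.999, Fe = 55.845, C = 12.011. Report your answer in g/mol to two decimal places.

M = 1×55.845 + 1×12.011 + 3×15.999

115.85 g/mol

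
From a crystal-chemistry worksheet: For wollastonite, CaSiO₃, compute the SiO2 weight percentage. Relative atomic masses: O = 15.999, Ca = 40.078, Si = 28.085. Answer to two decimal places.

51.72 wt%

Formula mass = 116.160 g/mol.
1 Si → 1.0000 mol SiO2 per formula unit; M(SiO2) = 60.083, so SiO2 mass = 60.083 g.
60.083/116.160 × 100 = 51.72 wt%.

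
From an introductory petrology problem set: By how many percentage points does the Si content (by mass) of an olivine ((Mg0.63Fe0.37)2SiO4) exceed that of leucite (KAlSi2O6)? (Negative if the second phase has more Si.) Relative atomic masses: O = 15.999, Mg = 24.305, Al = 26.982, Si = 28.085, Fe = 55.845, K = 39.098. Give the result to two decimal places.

-8.62 percentage points

First mineral: 28.085 g Si in 164.031 g formula = 17.12 wt% Si.
Second mineral: 56.170 g Si in 218.244 g formula = 25.74 wt% Si.
17.12% − 25.74% gives a difference of -8.62 percentage points.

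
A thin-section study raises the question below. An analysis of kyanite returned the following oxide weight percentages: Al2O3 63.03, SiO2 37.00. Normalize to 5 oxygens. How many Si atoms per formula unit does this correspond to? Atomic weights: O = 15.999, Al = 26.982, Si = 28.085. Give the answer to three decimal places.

Al2O3: 63.03/101.961 = 0.61818 mol → 1.23636 mol Al, 1.85454 mol O.
SiO2: 37.00/60.083 = 0.61581 mol → 0.61581 mol Si, 1.23162 mol O.
Total oxygen = 3.08616 mol. Normalization factor = 5/3.08616 = 1.62014.
Si per 5 O = 0.61581 × 1.62014 = 0.998.

0.998 Si apfu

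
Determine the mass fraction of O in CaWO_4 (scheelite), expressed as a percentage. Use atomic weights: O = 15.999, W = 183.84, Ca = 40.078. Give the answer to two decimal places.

22.23 wt%

M(CaWO_4) = 287.914 g/mol.
O contributes 4 × 15.999 = 63.996 g per mole.
63.996/287.914 = 0.2223 → 22.23%.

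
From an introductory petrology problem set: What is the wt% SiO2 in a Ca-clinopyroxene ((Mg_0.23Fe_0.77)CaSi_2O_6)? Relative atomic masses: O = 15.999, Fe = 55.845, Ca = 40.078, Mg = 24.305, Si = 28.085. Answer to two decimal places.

49.90 wt%

M((Mg_0.23Fe_0.77)CaSi_2O_6) = 240.833 g/mol; M(SiO2) = 60.083 g/mol.
Moles SiO2 per formula unit = 2 Si ÷ 1 = 2.0000.
SiO2 fraction = (2.0000 × 60.083) / 240.833 = 120.166/240.833 = 0.4990.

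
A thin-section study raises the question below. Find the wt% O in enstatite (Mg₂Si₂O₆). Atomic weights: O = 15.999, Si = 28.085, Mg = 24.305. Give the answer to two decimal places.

47.81 weight percent

Formula mass = 2*24.305 + 2*28.085 + 6*15.999 = 200.774 g/mol, of which 95.994 g is O.
So O makes up 95.994/200.774 = 0.4781 of the mass, i.e. 47.81%.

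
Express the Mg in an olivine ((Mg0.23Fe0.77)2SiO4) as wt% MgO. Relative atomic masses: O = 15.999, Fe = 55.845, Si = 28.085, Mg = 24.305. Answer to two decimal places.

9.80 wt%

Formula mass = 189.263 g/mol.
0.46 Mg → 0.4600 mol MgO per formula unit; M(MgO) = 40.304, so MgO mass = 18.540 g.
18.540/189.263 × 100 = 9.80 wt%.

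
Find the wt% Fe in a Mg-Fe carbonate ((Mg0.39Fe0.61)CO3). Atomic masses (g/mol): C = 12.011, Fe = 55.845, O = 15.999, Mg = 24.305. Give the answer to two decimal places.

M((Mg0.39Fe0.61)CO3) = 103.552 g/mol.
Fe contributes 0.61 × 55.845 = 34.065 g per mole.
34.065/103.552 = 0.3290 → 32.90%.

32.90 wt%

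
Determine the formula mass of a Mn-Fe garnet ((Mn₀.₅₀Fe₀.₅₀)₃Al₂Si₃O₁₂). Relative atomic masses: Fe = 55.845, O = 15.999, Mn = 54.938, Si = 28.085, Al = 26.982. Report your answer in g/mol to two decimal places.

496.38 g/mol

The formula mass is the sum 1.50×54.938 + 1.50×55.845 + 2×26.982 + 3×28.085 + 12×15.999.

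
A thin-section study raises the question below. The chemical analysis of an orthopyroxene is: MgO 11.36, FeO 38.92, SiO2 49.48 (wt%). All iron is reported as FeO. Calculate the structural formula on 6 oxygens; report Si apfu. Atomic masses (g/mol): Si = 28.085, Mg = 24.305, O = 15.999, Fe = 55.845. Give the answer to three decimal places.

MgO: 11.36/40.304 = 0.28186 mol → 0.28186 mol Mg, 0.28186 mol O.
FeO: 38.92/71.844 = 0.54173 mol → 0.54173 mol Fe, 0.54173 mol O.
SiO2: 49.48/60.083 = 0.82353 mol → 0.82353 mol Si, 1.64706 mol O.
Total oxygen = 2.47065 mol. Normalization factor = 6/2.47065 = 2.42851.
Si per 6 O = 0.82353 × 2.42851 = 2.000.

2.000 Si apfu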